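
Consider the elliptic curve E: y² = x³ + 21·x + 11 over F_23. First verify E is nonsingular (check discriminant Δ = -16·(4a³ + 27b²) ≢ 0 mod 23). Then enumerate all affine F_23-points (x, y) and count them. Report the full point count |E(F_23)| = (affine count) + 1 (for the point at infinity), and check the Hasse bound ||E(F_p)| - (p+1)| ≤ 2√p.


Affine points = {(3, 3), (3, 20), (6, 10), (6, 13), (7, 8), (7, 15), (8, 1), (8, 22), (9, 3), (9, 20), (10, 5), (10, 18), (11, 3), (11, 20), (12, 6), (12, 17), (14, 6), (14, 17), (16, 2), (16, 21), (19, 1), (19, 22), (20, 6), (20, 17), (22, 9), (22, 14)}; affine count = 26; |E(F_23)| = 27.

Discriminant check: Δ ∝ 4a³ + 27b² = 4·21³ + 27·11² = 4·9261 + 27·121 ≡ 15 (mod 23). Nonzero ⇒ E is nonsingular.
For each x ∈ F_23, compute rhs = x³ + 21·x + 11 mod 23, then count y ∈ F_23 with y² ≡ rhs.
  x = 0: rhs = 11, matching y values: none (0 points).
  x = 1: rhs = 10, matching y values: none (0 points).
  x = 2: rhs = 15, matching y values: none (0 points).
  x = 3: rhs = 9, matching y values: 3, 20 (2 points).
  x = 4: rhs = 21, matching y values: none (0 points).
  x = 5: rhs = 11, matching y values: none (0 points).
  x = 6: rhs = 8, matching y values: 10, 13 (2 points).
  x = 7: rhs = 18, matching y values: 8, 15 (2 points).
  x = 8: rhs = 1, matching y values: 1, 22 (2 points).
  x = 9: rhs = 9, matching y values: 3, 20 (2 points).
  x = 10: rhs = 2, matching y values: 5, 18 (2 points).
  x = 11: rhs = 9, matching y values: 3, 20 (2 points).
  x = 12: rhs = 13, matching y values: 6, 17 (2 points).
  x = 13: rhs = 20, matching y values: none (0 points).
  x = 14: rhs = 13, matching y values: 6, 17 (2 points).
  x = 15: rhs = 21, matching y values: none (0 points).
  x = 16: rhs = 4, matching y values: 2, 21 (2 points).
  x = 17: rhs = 14, matching y values: none (0 points).
  x = 18: rhs = 11, matching y values: none (0 points).
  x = 19: rhs = 1, matching y values: 1, 22 (2 points).
  x = 20: rhs = 13, matching y values: 6, 17 (2 points).
  x = 21: rhs = 7, matching y values: none (0 points).
  x = 22: rhs = 12, matching y values: 9, 14 (2 points).
Total affine count: 26.
Full point count |E(F_23)| = 26 + 1 = 27.
Hasse bound: |27 − (23+1)| = |3| = 3 ≤ 2√23 ≈ 9.5917 ✓.


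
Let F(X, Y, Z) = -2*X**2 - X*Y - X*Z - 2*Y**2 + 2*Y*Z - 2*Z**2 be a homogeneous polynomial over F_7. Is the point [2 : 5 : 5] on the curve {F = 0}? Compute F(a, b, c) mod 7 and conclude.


F(2,5,5) ≡ 6 (mod 7); P is NOT on the curve.

Evaluate F(2, 5, 5) term-by-term (mod 7).
  -2*X**2 ↦ -2·4·1·1 = -8
  -X*Y ↦ -1·2·5·1 = -10
  -X*Z ↦ -1·2·1·5 = -10
  -2*Y**2 ↦ -2·1·25·1 = -50
  2*Y*Z ↦ 2·1·5·5 = 50
  -2*Z**2 ↦ -2·1·1·25 = -50
Sum: F(2, 5, 5) = (-8) + (-10) + (-10) + (-50) + (50) + (-50) = -78.
Reducing mod 7: -78 ≡ 6 (mod 7).
Since F(a, b, c) ≡ 6 ≠ 0 (mod 7), P does NOT lie on the curve.


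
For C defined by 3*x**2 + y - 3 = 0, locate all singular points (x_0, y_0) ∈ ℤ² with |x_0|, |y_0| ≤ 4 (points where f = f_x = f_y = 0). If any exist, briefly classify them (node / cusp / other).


No singular points in the scanned grid; C is smooth there.

Compute partial derivatives:
  f_x = 6*x.
  f_y = 1.
f_y = 1 is a nonzero constant, so f_y never vanishes: no point (x, y) can satisfy f = f_x = f_y = 0. In particular no (x, y) ∈ {−4, ..., 4}² is singular; the curve is smooth.


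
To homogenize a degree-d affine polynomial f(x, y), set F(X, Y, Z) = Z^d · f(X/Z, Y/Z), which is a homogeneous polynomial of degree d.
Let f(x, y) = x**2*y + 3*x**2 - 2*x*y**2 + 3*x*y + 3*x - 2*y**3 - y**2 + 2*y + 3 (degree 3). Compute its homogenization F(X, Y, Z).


F(X, Y, Z) = X**2*Y + 3*X**2*Z - 2*X*Y**2 + 3*X*Y*Z + 3*X*Z**2 - 2*Y**3 - Y**2*Z + 2*Y*Z**2 + 3*Z**3

deg(f) = 3.
Substitute x = X/Z, y = Y/Z into f, then multiply by Z^3.
  monomial 1·x^2·y^1 ↦ 1·X^2·Y^1·Z^0.
  monomial 3·x^2·y^0 ↦ 3·X^2·Y^0·Z^1.
  monomial -2·x^1·y^2 ↦ -2·X^1·Y^2·Z^0.
  monomial 3·x^1·y^1 ↦ 3·X^1·Y^1·Z^1.
  monomial 3·x^1·y^0 ↦ 3·X^1·Y^0·Z^2.
  monomial -2·x^0·y^3 ↦ -2·X^0·Y^3·Z^0.
  monomial -1·x^0·y^2 ↦ -1·X^0·Y^2·Z^1.
  monomial 2·x^0·y^1 ↦ 2·X^0·Y^1·Z^2.
  monomial 3·x^0·y^0 ↦ 3·X^0·Y^0·Z^3.
Collecting: F(X, Y, Z) = X**2*Y + 3*X**2*Z - 2*X*Y**2 + 3*X*Y*Z + 3*X*Z**2 - 2*Y**3 - Y**2*Z + 2*Y*Z**2 + 3*Z**3.


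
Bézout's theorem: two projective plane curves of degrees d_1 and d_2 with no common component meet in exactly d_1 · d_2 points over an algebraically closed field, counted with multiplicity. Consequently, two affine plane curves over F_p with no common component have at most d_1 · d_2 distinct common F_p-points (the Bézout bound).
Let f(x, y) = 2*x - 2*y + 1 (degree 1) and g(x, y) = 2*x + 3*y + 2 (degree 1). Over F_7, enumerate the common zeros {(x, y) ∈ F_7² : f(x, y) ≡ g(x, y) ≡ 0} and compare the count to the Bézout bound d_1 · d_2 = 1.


Common zeros: {(0, 4)}; count = 1; Bézout bound = 1.

deg(f) = 1, deg(g) = 1, so Bézout bound = 1.
Scan x ∈ F_7. For each x, list the y ∈ F_7 with f(x, y) ≡ 0 and those with g(x, y) ≡ 0 (mod 7); the common zeros in that column are the intersection.
  x = 0: f ≡ 0 at y ∈ {4}; g ≡ 0 at y ∈ {4}; common: {4}.
  x = 1: f ≡ 0 at y ∈ {5}; g ≡ 0 at y ∈ {1}; common: ∅.
  x = 2: f ≡ 0 at y ∈ {6}; g ≡ 0 at y ∈ {5}; common: ∅.
  x = 3: f ≡ 0 at y ∈ {0}; g ≡ 0 at y ∈ {2}; common: ∅.
  x = 4: f ≡ 0 at y ∈ {1}; g ≡ 0 at y ∈ {6}; common: ∅.
  x = 5: f ≡ 0 at y ∈ {2}; g ≡ 0 at y ∈ {3}; common: ∅.
  x = 6: f ≡ 0 at y ∈ {3}; g ≡ 0 at y ∈ {0}; common: ∅.
Collecting: common zeros = {(0, 4)}, so the count is 1.
Comparison with the Bézout bound: 1 ≤ 1 = deg(f)·deg(g), as expected for curves with no common component (the bound is attained).


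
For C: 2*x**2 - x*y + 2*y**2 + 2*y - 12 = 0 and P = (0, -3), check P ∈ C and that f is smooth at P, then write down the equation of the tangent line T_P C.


Tangent line at P: 3*x - 10*y - 30 = 0.

Step 1: f(0, -3) = 0, so P lies on C.
Step 2: partial derivatives
  f_x(x, y) = 4*x - y, f_y(x, y) = -x + 4*y + 2.
  f_x(P) = 3, f_y(P) = -10 (gradient nonzero, so P is smooth).
Step 3: tangent line at P: 3·(x − 0) + -10·(y − -3) = 0.
Expanding: 3*x - 10*y - 30 = 0.


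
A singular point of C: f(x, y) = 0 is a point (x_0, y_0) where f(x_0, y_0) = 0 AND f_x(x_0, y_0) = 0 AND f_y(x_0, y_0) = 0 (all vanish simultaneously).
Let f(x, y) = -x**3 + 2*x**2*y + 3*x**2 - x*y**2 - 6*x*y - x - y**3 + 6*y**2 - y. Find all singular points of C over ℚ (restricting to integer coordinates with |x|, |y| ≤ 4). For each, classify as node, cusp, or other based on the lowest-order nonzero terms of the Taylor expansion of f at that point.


Singular points: {(2, 1)}; classification: node.

Compute partial derivatives:
  f_x = -3*x**2 + 4*x*y + 6*x - y**2 - 6*y - 1.
  f_y = 2*x**2 - 2*x*y - 6*x - 3*y**2 + 12*y - 1.
Scan x_0 ∈ {−4, ..., 4}. For each x_0, f_y(x_0, y) is a polynomial in y; find its integer roots y ∈ {−4, ..., 4}, then test f_x and f at those candidates.
  x = -4: f_y(-4, y) = -3*y**2 + 20*y + 55; no integer root y with |y| ≤ 4.
  x = -3: f_y(-3, y) = -3*y**2 + 18*y + 35; no integer root y with |y| ≤ 4.
  x = -2: f_y(-2, y) = -3*y**2 + 16*y + 19; vanishes at y ∈ {-1}. (-2, -1): f_x = -12 ≠ 0.
  x = -1: f_y(-1, y) = -3*y**2 + 14*y + 7; no integer root y with |y| ≤ 4.
  x = 0: f_y(0, y) = -3*y**2 + 12*y - 1; no integer root y with |y| ≤ 4.
  x = 1: f_y(1, y) = -3*y**2 + 10*y - 5; no integer root y with |y| ≤ 4.
  x = 2: f_y(2, y) = -3*y**2 + 8*y - 5; vanishes at y ∈ {1}. (2, 1): f_x = 0, f = 0 — SINGULAR.
  x = 3: f_y(3, y) = -3*y**2 + 6*y - 1; no integer root y with |y| ≤ 4.
  x = 4: f_y(4, y) = -3*y**2 + 4*y + 7; vanishes at y ∈ {-1}. (4, -1): f_x = -36 ≠ 0.
Only singular point on the grid: (2, 1).
Classify: substitute x = 2 + u, y = 1 + v and expand: f = -u**3 + 2*u**2*v - u**2 - u*v**2 - v**3 + v**2.
No constant or linear terms (consistent with a singular point). Quadratic part: -u**2 + v**2. Cubic part: -u**3 + 2*u**2*v - u*v**2 - v**3.
The quadratic part v**2 - u**2 = (v − u)(v + u) splits into two distinct linear factors, so there are two distinct tangent lines y − 1 = ±(x − 2) — this is a node (ordinary double point).
Classification: node.


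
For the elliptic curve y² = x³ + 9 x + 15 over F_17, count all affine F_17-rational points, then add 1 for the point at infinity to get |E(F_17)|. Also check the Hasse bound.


Affine points = {(0, 7), (0, 10), (1, 5), (1, 12), (3, 1), (3, 16), (4, 8), (4, 9), (5, 7), (5, 10), (6, 8), (6, 9), (7, 8), (7, 9), (8, 2), (8, 15), (9, 3), (9, 14), (10, 0), (11, 0), (12, 7), (12, 10), (13, 0)}; affine count = 23; |E(F_17)| = 24.

Discriminant check: Δ ∝ 4a³ + 27b² = 4·9³ + 27·15² = 4·729 + 27·225 ≡ 15 (mod 17). Nonzero ⇒ E is nonsingular.
For each x ∈ F_17, compute rhs = x³ + 9·x + 15 mod 17, then count y ∈ F_17 with y² ≡ rhs.
  x = 0: rhs = 15, matching y values: 7, 10 (2 points).
  x = 1: rhs = 8, matching y values: 5, 12 (2 points).
  x = 2: rhs = 7, matching y values: none (0 points).
  x = 3: rhs = 1, matching y values: 1, 16 (2 points).
  x = 4: rhs = 13, matching y values: 8, 9 (2 points).
  x = 5: rhs = 15, matching y values: 7, 10 (2 points).
  x = 6: rhs = 13, matching y values: 8, 9 (2 points).
  x = 7: rhs = 13, matching y values: 8, 9 (2 points).
  x = 8: rhs = 4, matching y values: 2, 15 (2 points).
  x = 9: rhs = 9, matching y values: 3, 14 (2 points).
  x = 10: rhs = 0, matching y values: 0 (1 points).
  x = 11: rhs = 0, matching y values: 0 (1 points).
  x = 12: rhs = 15, matching y values: 7, 10 (2 points).
  x = 13: rhs = 0, matching y values: 0 (1 points).
  x = 14: rhs = 12, matching y values: none (0 points).
  x = 15: rhs = 6, matching y values: none (0 points).
  x = 16: rhs = 5, matching y values: none (0 points).
Total affine count: 23.
Full point count |E(F_17)| = 23 + 1 = 24.
Hasse bound: |24 − (17+1)| = |6| = 6 ≤ 2√17 ≈ 8.2462 ✓.


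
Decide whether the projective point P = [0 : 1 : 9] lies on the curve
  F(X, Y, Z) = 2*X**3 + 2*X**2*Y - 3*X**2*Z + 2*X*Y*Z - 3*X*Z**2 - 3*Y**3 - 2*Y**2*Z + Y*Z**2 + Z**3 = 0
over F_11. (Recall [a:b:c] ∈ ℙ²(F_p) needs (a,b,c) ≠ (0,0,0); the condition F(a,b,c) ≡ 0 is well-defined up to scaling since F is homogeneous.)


F(0,1,9) ≡ 8 (mod 11); P is NOT on the curve.

Evaluate F(0, 1, 9) term-by-term (mod 11).
  2*X**3 ↦ 2·0·1·1 = 0
  2*X**2*Y ↦ 2·0·1·1 = 0
  -3*X**2*Z ↦ -3·0·1·9 = 0
  2*X*Y*Z ↦ 2·0·1·9 = 0
  -3*X*Z**2 ↦ -3·0·1·81 = 0
  -3*Y**3 ↦ -3·1·1·1 = -3
  -2*Y**2*Z ↦ -2·1·1·9 = -18
  Y*Z**2 ↦ 1·1·1·81 = 81
  Z**3 ↦ 1·1·1·729 = 729
Sum: F(0, 1, 9) = (0) + (0) + (0) + (0) + (0) + (-3) + (-18) + (81) + (729) = 789.
Reducing mod 11: 789 ≡ 8 (mod 11).
Since F(a, b, c) ≡ 8 ≠ 0 (mod 11), P does NOT lie on the curve.


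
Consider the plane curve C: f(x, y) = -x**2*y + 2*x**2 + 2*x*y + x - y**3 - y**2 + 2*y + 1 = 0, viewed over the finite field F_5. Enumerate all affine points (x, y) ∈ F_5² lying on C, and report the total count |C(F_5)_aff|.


Affine F_5-points: {(1, 1)}; count = 1.

For each of the 25 pairs (x, y) ∈ F_5², evaluate f(x, y) mod 5. Record the zeros.
  x = 0: [0↦1, 1↦1, 2↦3, 3↦1, 4↦4]  zeros at y ∈ ∅
  x = 1: [0↦4, 1↦0, 2↦3, 3↦2, 4↦1]  zeros at y ∈ {1}
  x = 2: [0↦1, 1↦1, 2↦3, 3↦1, 4↦4]  zeros at y ∈ ∅
  x = 3: [0↦2, 1↦4, 2↦3, 3↦3, 4↦3]  zeros at y ∈ ∅
  x = 4: [0↦2, 1↦4, 2↦3, 3↦3, 4↦3]  zeros at y ∈ ∅
Collecting zeros: affine points = {(1, 1)}.
Total count |C(F_5)_aff| = 1.


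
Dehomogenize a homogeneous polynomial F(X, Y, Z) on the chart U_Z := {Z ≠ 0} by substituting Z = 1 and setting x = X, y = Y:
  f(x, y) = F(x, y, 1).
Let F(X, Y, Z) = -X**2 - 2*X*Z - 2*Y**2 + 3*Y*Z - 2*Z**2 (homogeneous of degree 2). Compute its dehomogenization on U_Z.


f(x, y) = -x**2 - 2*x - 2*y**2 + 3*y - 2

On U_Z we set Z = 1. Each monomial c·X^i·Y^j·Z^k in F becomes c·x^i·y^j·1^k = c·x^i·y^j.
Substituting Z = 1: F(X, Y, 1) = -x**2 - 2*x - 2*y**2 + 3*y - 2.
Note: deg(f) ≤ deg(F) = 2; strict inequality happens when F is divisible by Z (lost terms).


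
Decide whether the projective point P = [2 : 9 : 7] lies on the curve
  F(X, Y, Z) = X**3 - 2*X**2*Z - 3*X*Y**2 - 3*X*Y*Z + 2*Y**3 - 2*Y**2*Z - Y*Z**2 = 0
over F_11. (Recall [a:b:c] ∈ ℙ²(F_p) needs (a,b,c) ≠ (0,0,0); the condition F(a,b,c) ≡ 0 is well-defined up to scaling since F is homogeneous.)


F(2,9,7) ≡ 5 (mod 11); P is NOT on the curve.

Evaluate F(2, 9, 7) term-by-term (mod 11).
  X**3 ↦ 1·8·1·1 = 8
  -2*X**2*Z ↦ -2·4·1·7 = -56
  -3*X*Y**2 ↦ -3·2·81·1 = -486
  -3*X*Y*Z ↦ -3·2·9·7 = -378
  2*Y**3 ↦ 2·1·729·1 = 1458
  -2*Y**2*Z ↦ -2·1·81·7 = -1134
  -Y*Z**2 ↦ -1·1·9·49 = -441
Sum: F(2, 9, 7) = (8) + (-56) + (-486) + (-378) + (1458) + (-1134) + (-441) = -1029.
Reducing mod 11: -1029 ≡ 5 (mod 11).
Since F(a, b, c) ≡ 5 ≠ 0 (mod 11), P does NOT lie on the curve.


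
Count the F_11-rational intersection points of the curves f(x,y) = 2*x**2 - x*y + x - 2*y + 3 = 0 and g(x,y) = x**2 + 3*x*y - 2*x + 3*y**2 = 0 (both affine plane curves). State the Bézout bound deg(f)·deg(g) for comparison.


Common zeros: ∅; count = 0; Bézout bound = 4.

deg(f) = 2, deg(g) = 2, so Bézout bound = 4.
Scan x ∈ F_11. For each x, list the y ∈ F_11 with f(x, y) ≡ 0 and those with g(x, y) ≡ 0 (mod 11); the common zeros in that column are the intersection.
  x = 0: f ≡ 0 at y ∈ {7}; g ≡ 0 at y ∈ {0}; common: ∅.
  x = 1: f ≡ 0 at y ∈ {2}; g ≡ 0 at y ∈ ∅; common: ∅.
  x = 2: f ≡ 0 at y ∈ {6}; g ≡ 0 at y ∈ {0, 9}; common: ∅.
  x = 3: f ≡ 0 at y ∈ {7}; g ≡ 0 at y ∈ {2, 6}; common: ∅.
  x = 4: f ≡ 0 at y ∈ {1}; g ≡ 0 at y ∈ {2, 5}; common: ∅.
  x = 5: f ≡ 0 at y ∈ {2}; g ≡ 0 at y ∈ {1, 5}; common: ∅.
  x = 6: f ≡ 0 at y ∈ {6}; g ≡ 0 at y ∈ {7, 9}; common: ∅.
  x = 7: f ≡ 0 at y ∈ {1}; g ≡ 0 at y ∈ ∅; common: ∅.
  x = 8: f ≡ 0 at y ∈ {4}; g ≡ 0 at y ∈ {7}; common: ∅.
  x = 9: f ≡ 0 at y ∈ ∅; g ≡ 0 at y ∈ ∅; common: ∅.
  x = 10: f ≡ 0 at y ∈ {4}; g ≡ 0 at y ∈ ∅; common: ∅.
Collecting: common zeros = ∅, so the count is 0.
Comparison with the Bézout bound: 0 ≤ 4 = deg(f)·deg(g), as expected for curves with no common component (the affine F_11-count falls short of the bound because intersections may lie at infinity, over extension fields, or carry multiplicity).


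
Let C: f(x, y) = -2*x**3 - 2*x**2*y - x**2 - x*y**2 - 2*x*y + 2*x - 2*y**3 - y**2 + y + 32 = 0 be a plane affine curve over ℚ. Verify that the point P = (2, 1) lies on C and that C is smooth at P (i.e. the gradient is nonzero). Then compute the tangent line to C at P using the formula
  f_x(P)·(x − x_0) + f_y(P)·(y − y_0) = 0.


Tangent line at P: -37*x - 23*y + 97 = 0.

Step 1: f(2, 1) = 0, so P lies on C.
Step 2: partial derivatives
  f_x(x, y) = -6*x**2 - 4*x*y - 2*x - y**2 - 2*y + 2, f_y(x, y) = -2*x**2 - 2*x*y - 2*x - 6*y**2 - 2*y + 1.
  f_x(P) = -37, f_y(P) = -23 (gradient nonzero, so P is smooth).
Step 3: tangent line at P: -37·(x − 2) + -23·(y − 1) = 0.
Expanding: -37*x - 23*y + 97 = 0.


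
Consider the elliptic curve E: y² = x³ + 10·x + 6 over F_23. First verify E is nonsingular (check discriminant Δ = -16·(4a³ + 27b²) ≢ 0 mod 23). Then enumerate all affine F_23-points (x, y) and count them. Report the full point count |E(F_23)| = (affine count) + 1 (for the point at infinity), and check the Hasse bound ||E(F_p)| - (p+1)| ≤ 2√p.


Affine points = {(0, 11), (0, 12), (4, 8), (4, 15), (6, 11), (6, 12), (8, 0), (10, 5), (10, 18), (15, 9), (15, 14), (17, 11), (17, 12), (20, 8), (20, 15), (21, 1), (21, 22), (22, 8), (22, 15)}; affine count = 19; |E(F_23)| = 20.

Discriminant check: Δ ∝ 4a³ + 27b² = 4·10³ + 27·6² = 4·1000 + 27·36 ≡ 4 (mod 23). Nonzero ⇒ E is nonsingular.
For each x ∈ F_23, compute rhs = x³ + 10·x + 6 mod 23, then count y ∈ F_23 with y² ≡ rhs.
  x = 0: rhs = 6, matching y values: 11, 12 (2 points).
  x = 1: rhs = 17, matching y values: none (0 points).
  x = 2: rhs = 11, matching y values: none (0 points).
  x = 3: rhs = 17, matching y values: none (0 points).
  x = 4: rhs = 18, matching y values: 8, 15 (2 points).
  x = 5: rhs = 20, matching y values: none (0 points).
  x = 6: rhs = 6, matching y values: 11, 12 (2 points).
  x = 7: rhs = 5, matching y values: none (0 points).
  x = 8: rhs = 0, matching y values: 0 (1 points).
  x = 9: rhs = 20, matching y values: none (0 points).
  x = 10: rhs = 2, matching y values: 5, 18 (2 points).
  x = 11: rhs = 21, matching y values: none (0 points).
  x = 12: rhs = 14, matching y values: none (0 points).
  x = 13: rhs = 10, matching y values: none (0 points).
  x = 14: rhs = 15, matching y values: none (0 points).
  x = 15: rhs = 12, matching y values: 9, 14 (2 points).
  x = 16: rhs = 7, matching y values: none (0 points).
  x = 17: rhs = 6, matching y values: 11, 12 (2 points).
  x = 18: rhs = 15, matching y values: none (0 points).
  x = 19: rhs = 17, matching y values: none (0 points).
  x = 20: rhs = 18, matching y values: 8, 15 (2 points).
  x = 21: rhs = 1, matching y values: 1, 22 (2 points).
  x = 22: rhs = 18, matching y values: 8, 15 (2 points).
Total affine count: 19.
Full point count |E(F_23)| = 19 + 1 = 20.
Hasse bound: |20 − (23+1)| = |-4| = 4 ≤ 2√23 ≈ 9.5917 ✓.


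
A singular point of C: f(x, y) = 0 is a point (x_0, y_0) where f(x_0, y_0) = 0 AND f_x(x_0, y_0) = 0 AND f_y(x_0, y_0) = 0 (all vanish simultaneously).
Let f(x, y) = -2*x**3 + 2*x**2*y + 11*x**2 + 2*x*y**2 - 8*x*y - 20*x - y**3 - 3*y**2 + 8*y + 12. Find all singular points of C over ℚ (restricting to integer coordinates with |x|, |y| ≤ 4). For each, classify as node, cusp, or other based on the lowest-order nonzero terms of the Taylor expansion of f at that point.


Singular points: {(2, 0)}; classification: node.

Compute partial derivatives:
  f_x = -6*x**2 + 4*x*y + 22*x + 2*y**2 - 8*y - 20.
  f_y = 2*x**2 + 4*x*y - 8*x - 3*y**2 - 6*y + 8.
Scan x_0 ∈ {−4, ..., 4}. For each x_0, f_y(x_0, y) is a polynomial in y; find its integer roots y ∈ {−4, ..., 4}, then test f_x and f at those candidates.
  x = -4: f_y(-4, y) = -3*y**2 - 22*y + 72; no integer root y with |y| ≤ 4.
  x = -3: f_y(-3, y) = -3*y**2 - 18*y + 50; no integer root y with |y| ≤ 4.
  x = -2: f_y(-2, y) = -3*y**2 - 14*y + 32; no integer root y with |y| ≤ 4.
  x = -1: f_y(-1, y) = -3*y**2 - 10*y + 18; no integer root y with |y| ≤ 4.
  x = 0: f_y(0, y) = -3*y**2 - 6*y + 8; no integer root y with |y| ≤ 4.
  x = 1: f_y(1, y) = -3*y**2 - 2*y + 2; no integer root y with |y| ≤ 4.
  x = 2: f_y(2, y) = -3*y**2 + 2*y; vanishes at y ∈ {0}. (2, 0): f_x = 0, f = 0 — SINGULAR.
  x = 3: f_y(3, y) = -3*y**2 + 6*y + 2; no integer root y with |y| ≤ 4.
  x = 4: f_y(4, y) = -3*y**2 + 10*y + 8; vanishes at y ∈ {4}. (4, 4): f_x = 36 ≠ 0.
Only singular point on the grid: (2, 0).
Classify: substitute x = 2 + u, y = 0 + v and expand: f = -2*u**3 + 2*u**2*v - u**2 + 2*u*v**2 - v**3 + v**2.
No constant or linear terms (consistent with a singular point). Quadratic part: -u**2 + v**2. Cubic part: -2*u**3 + 2*u**2*v + 2*u*v**2 - v**3.
The quadratic part v**2 - u**2 = (v − u)(v + u) splits into two distinct linear factors, so there are two distinct tangent lines y − 0 = ±(x − 2) — this is a node (ordinary double point).
Classification: node.


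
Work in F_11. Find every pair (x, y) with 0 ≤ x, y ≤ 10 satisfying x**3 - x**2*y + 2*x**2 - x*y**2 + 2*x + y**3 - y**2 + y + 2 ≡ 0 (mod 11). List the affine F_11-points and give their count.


Affine F_11-points: {(2, 0), (3, 6), (4, 7), (5, 0), (5, 3), (6, 5), (9, 4), (9, 8), (9, 9), (10, 10)}; count = 10.

For each of the 121 pairs (x, y) ∈ F_11², evaluate f(x, y) mod 11. Record the zeros.
  x = 0: [0↦2, 1↦3, 2↦8, 3↦1, 4↦10, 5↦8, 6↦1, 7↦6, 8↦7, 9↦10, 10↦10]  zeros at y ∈ ∅
  x = 1: [0↦7, 1↦6, 2↦7, 3↦5, 4↦6, 5↦5, 6↦8, 7↦10, 8↦6, 9↦2, 10↦4]  zeros at y ∈ ∅
  x = 2: [0↦0, 1↦6, 2↦1, 3↦2, 4↦4, 5↦2, 6↦2, 7↦10, 8↦10, 9↦8, 10↦10]  zeros at y ∈ {0}
  x = 3: [0↦9, 1↦9, 2↦7, 3↦9, 4↦10, 5↦5, 6↦0, 7↦1, 8↦3, 9↦1, 10↦1]  zeros at y ∈ {6}
  x = 4: [0↦7, 1↦10, 2↦9, 3↦10, 4↦8, 5↦9, 6↦8, 7↦0, 8↦2, 9↦9, 10↦5]  zeros at y ∈ {7}
  x = 5: [0↦0, 1↦4, 2↦2, 3↦0, 4↦4, 5↦9, 6↦10, 7↦2, 8↦2, 9↦5, 10↦6]  zeros at y ∈ {0, 3}
  x = 6: [0↦5, 1↦8, 2↦3, 3↦7, 4↦4, 5↦0, 6↦1, 7↦2, 8↦9, 9↦6, 10↦10]  zeros at y ∈ {5}
  x = 7: [0↦6, 1↦6, 2↦7, 3↦4, 4↦3, 5↦10, 6↦9, 7↦6, 8↦7, 9↦7, 10↦1]  zeros at y ∈ ∅
  x = 8: [0↦9, 1↦4, 2↦9, 3↦8, 4↦7, 5↦1, 6↦7, 7↦9, 8↦2, 9↦3, 10↦7]  zeros at y ∈ ∅
  x = 9: [0↦9, 1↦8, 2↦4, 3↦3, 4↦0, 5↦1, 6↦1, 7↦6, 8↦0, 9↦0, 10↦1]  zeros at y ∈ {4, 8, 9}
  x = 10: [0↦1, 1↦2, 2↦9, 3↦6, 4↦10, 5↦5, 6↦8, 7↦3, 8↦7, 9↦4, 10↦0]  zeros at y ∈ {10}
Collecting zeros: affine points = {(2, 0), (3, 6), (4, 7), (5, 0), (5, 3), (6, 5), (9, 4), (9, 8), (9, 9), (10, 10)}.
Total count |C(F_11)_aff| = 10.


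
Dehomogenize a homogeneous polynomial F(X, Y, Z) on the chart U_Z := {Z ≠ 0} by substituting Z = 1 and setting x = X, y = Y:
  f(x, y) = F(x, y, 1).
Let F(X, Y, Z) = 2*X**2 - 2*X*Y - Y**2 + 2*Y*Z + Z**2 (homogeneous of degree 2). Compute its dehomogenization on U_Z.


f(x, y) = 2*x**2 - 2*x*y - y**2 + 2*y + 1

On U_Z we set Z = 1. Each monomial c·X^i·Y^j·Z^k in F becomes c·x^i·y^j·1^k = c·x^i·y^j.
Substituting Z = 1: F(X, Y, 1) = 2*x**2 - 2*x*y - y**2 + 2*y + 1.
Note: deg(f) ≤ deg(F) = 2; strict inequality happens when F is divisible by Z (lost terms).


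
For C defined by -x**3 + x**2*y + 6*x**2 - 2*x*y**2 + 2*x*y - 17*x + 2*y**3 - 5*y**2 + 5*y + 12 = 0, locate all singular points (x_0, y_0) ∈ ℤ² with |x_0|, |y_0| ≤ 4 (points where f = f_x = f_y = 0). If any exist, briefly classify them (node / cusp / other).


Singular points: {(3, 2)}; classification: node.

Compute partial derivatives:
  f_x = -3*x**2 + 2*x*y + 12*x - 2*y**2 + 2*y - 17.
  f_y = x**2 - 4*x*y + 2*x + 6*y**2 - 10*y + 5.
Scan x_0 ∈ {−4, ..., 4}. For each x_0, f_y(x_0, y) is a polynomial in y; find its integer roots y ∈ {−4, ..., 4}, then test f_x and f at those candidates.
  x = -4: f_y(-4, y) = 6*y**2 + 6*y + 13; no integer root y with |y| ≤ 4.
  x = -3: f_y(-3, y) = 6*y**2 + 2*y + 8; no integer root y with |y| ≤ 4.
  x = -2: f_y(-2, y) = 6*y**2 - 2*y + 5; no integer root y with |y| ≤ 4.
  x = -1: f_y(-1, y) = 6*y**2 - 6*y + 4; no integer root y with |y| ≤ 4.
  x = 0: f_y(0, y) = 6*y**2 - 10*y + 5; no integer root y with |y| ≤ 4.
  x = 1: f_y(1, y) = 6*y**2 - 14*y + 8; vanishes at y ∈ {1}. (1, 1): f_x = -6 ≠ 0.
  x = 2: f_y(2, y) = 6*y**2 - 18*y + 13; no integer root y with |y| ≤ 4.
  x = 3: f_y(3, y) = 6*y**2 - 22*y + 20; vanishes at y ∈ {2}. (3, 2): f_x = 0, f = 0 — SINGULAR.
  x = 4: f_y(4, y) = 6*y**2 - 26*y + 29; no integer root y with |y| ≤ 4.
Only singular point on the grid: (3, 2).
Classify: substitute x = 3 + u, y = 2 + v and expand: f = -u**3 + u**2*v - u**2 - 2*u*v**2 + 2*v**3 + v**2.
No constant or linear terms (consistent with a singular point). Quadratic part: -u**2 + v**2. Cubic part: -u**3 + u**2*v - 2*u*v**2 + 2*v**3.
The quadratic part v**2 - u**2 = (v − u)(v + u) splits into two distinct linear factors, so there are two distinct tangent lines y − 2 = ±(x − 3) — this is a node (ordinary double point).
Classification: node.


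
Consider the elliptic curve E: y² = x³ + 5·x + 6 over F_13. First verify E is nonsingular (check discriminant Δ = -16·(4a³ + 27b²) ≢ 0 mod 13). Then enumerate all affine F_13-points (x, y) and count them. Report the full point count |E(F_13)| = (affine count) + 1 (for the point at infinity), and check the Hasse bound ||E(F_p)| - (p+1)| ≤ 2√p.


Affine points = {(1, 5), (1, 8), (3, 3), (3, 10), (4, 5), (4, 8), (5, 0), (8, 5), (8, 8), (9, 0), (10, 4), (10, 9), (11, 1), (11, 12), (12, 0)}; affine count = 15; |E(F_13)| = 16.

Discriminant check: Δ ∝ 4a³ + 27b² = 4·5³ + 27·6² = 4·125 + 27·36 ≡ 3 (mod 13). Nonzero ⇒ E is nonsingular.
For each x ∈ F_13, compute rhs = x³ + 5·x + 6 mod 13, then count y ∈ F_13 with y² ≡ rhs.
  x = 0: rhs = 6, matching y values: none (0 points).
  x = 1: rhs = 12, matching y values: 5, 8 (2 points).
  x = 2: rhs = 11, matching y values: none (0 points).
  x = 3: rhs = 9, matching y values: 3, 10 (2 points).
  x = 4: rhs = 12, matching y values: 5, 8 (2 points).
  x = 5: rhs = 0, matching y values: 0 (1 points).
  x = 6: rhs = 5, matching y values: none (0 points).
  x = 7: rhs = 7, matching y values: none (0 points).
  x = 8: rhs = 12, matching y values: 5, 8 (2 points).
  x = 9: rhs = 0, matching y values: 0 (1 points).
  x = 10: rhs = 3, matching y values: 4, 9 (2 points).
  x = 11: rhs = 1, matching y values: 1, 12 (2 points).
  x = 12: rhs = 0, matching y values: 0 (1 points).
Total affine count: 15.
Full point count |E(F_13)| = 15 + 1 = 16.
Hasse bound: |16 − (13+1)| = |2| = 2 ≤ 2√13 ≈ 7.2111 ✓.


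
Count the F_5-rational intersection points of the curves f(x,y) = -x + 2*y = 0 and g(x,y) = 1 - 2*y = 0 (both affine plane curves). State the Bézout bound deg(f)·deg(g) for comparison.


Common zeros: {(1, 3)}; count = 1; Bézout bound = 1.

deg(f) = 1, deg(g) = 1, so Bézout bound = 1.
Scan x ∈ F_5. For each x, list the y ∈ F_5 with f(x, y) ≡ 0 and those with g(x, y) ≡ 0 (mod 5); the common zeros in that column are the intersection.
  x = 0: f ≡ 0 at y ∈ {0}; g ≡ 0 at y ∈ {3}; common: ∅.
  x = 1: f ≡ 0 at y ∈ {3}; g ≡ 0 at y ∈ {3}; common: {3}.
  x = 2: f ≡ 0 at y ∈ {1}; g ≡ 0 at y ∈ {3}; common: ∅.
  x = 3: f ≡ 0 at y ∈ {4}; g ≡ 0 at y ∈ {3}; common: ∅.
  x = 4: f ≡ 0 at y ∈ {2}; g ≡ 0 at y ∈ {3}; common: ∅.
Collecting: common zeros = {(1, 3)}, so the count is 1.
Comparison with the Bézout bound: 1 ≤ 1 = deg(f)·deg(g), as expected for curves with no common component (the bound is attained).


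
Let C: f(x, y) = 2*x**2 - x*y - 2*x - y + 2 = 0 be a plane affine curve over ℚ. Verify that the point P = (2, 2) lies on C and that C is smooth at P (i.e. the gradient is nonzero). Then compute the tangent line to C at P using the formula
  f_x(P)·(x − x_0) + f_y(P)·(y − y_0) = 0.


Tangent line at P: 4*x - 3*y - 2 = 0.

Step 1: f(2, 2) = 0, so P lies on C.
Step 2: partial derivatives
  f_x(x, y) = 4*x - y - 2, f_y(x, y) = -x - 1.
  f_x(P) = 4, f_y(P) = -3 (gradient nonzero, so P is smooth).
Step 3: tangent line at P: 4·(x − 2) + -3·(y − 2) = 0.
Expanding: 4*x - 3*y - 2 = 0.


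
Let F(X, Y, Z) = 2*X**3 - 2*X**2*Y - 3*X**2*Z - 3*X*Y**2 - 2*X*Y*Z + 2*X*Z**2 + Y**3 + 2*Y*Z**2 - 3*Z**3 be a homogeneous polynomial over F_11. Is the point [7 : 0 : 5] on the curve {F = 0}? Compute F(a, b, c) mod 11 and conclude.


F(7,0,5) ≡ 3 (mod 11); P is NOT on the curve.

Evaluate F(7, 0, 5) term-by-term (mod 11).
  2*X**3 ↦ 2·343·1·1 = 686
  -2*X**2*Y ↦ -2·49·0·1 = 0
  -3*X**2*Z ↦ -3·49·1·5 = -735
  -3*X*Y**2 ↦ -3·7·0·1 = 0
  -2*X*Y*Z ↦ -2·7·0·5 = 0
  2*X*Z**2 ↦ 2·7·1·25 = 350
  Y**3 ↦ 1·1·0·1 = 0
  2*Y*Z**2 ↦ 2·1·0·25 = 0
  -3*Z**3 ↦ -3·1·1·125 = -375
Sum: F(7, 0, 5) = (686) + (0) + (-735) + (0) + (0) + (350) + (0) + (0) + (-375) = -74.
Reducing mod 11: -74 ≡ 3 (mod 11).
Since F(a, b, c) ≡ 3 ≠ 0 (mod 11), P does NOT lie on the curve.


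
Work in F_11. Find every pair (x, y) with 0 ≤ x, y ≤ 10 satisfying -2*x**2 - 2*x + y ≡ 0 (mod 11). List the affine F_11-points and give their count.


Affine F_11-points: {(0, 0), (1, 4), (2, 1), (3, 2), (4, 7), (5, 5), (6, 7), (7, 2), (8, 1), (9, 4), (10, 0)}; count = 11.

For each of the 121 pairs (x, y) ∈ F_11², evaluate f(x, y) mod 11. Record the zeros.
  x = 0: [0↦0, 1↦1, 2↦2, 3↦3, 4↦4, 5↦5, 6↦6, 7↦7, 8↦8, 9↦9, 10↦10]  zeros at y ∈ {0}
  x = 1: [0↦7, 1↦8, 2↦9, 3↦10, 4↦0, 5↦1, 6↦2, 7↦3, 8↦4, 9↦5, 10↦6]  zeros at y ∈ {4}
  x = 2: [0↦10, 1↦0, 2↦1, 3↦2, 4↦3, 5↦4, 6↦5, 7↦6, 8↦7, 9↦8, 10↦9]  zeros at y ∈ {1}
  x = 3: [0↦9, 1↦10, 2↦0, 3↦1, 4↦2, 5↦3, 6↦4, 7↦5, 8↦6, 9↦7, 10↦8]  zeros at y ∈ {2}
  x = 4: [0↦4, 1↦5, 2↦6, 3↦7, 4↦8, 5↦9, 6↦10, 7↦0, 8↦1, 9↦2, 10↦3]  zeros at y ∈ {7}
  x = 5: [0↦6, 1↦7, 2↦8, 3↦9, 4↦10, 5↦0, 6↦1, 7↦2, 8↦3, 9↦4, 10↦5]  zeros at y ∈ {5}
  x = 6: [0↦4, 1↦5, 2↦6, 3↦7, 4↦8, 5↦9, 6↦10, 7↦0, 8↦1, 9↦2, 10↦3]  zeros at y ∈ {7}
  x = 7: [0↦9, 1↦10, 2↦0, 3↦1, 4↦2, 5↦3, 6↦4, 7↦5, 8↦6, 9↦7, 10↦8]  zeros at y ∈ {2}
  x = 8: [0↦10, 1↦0, 2↦1, 3↦2, 4↦3, 5↦4, 6↦5, 7↦6, 8↦7, 9↦8, 10↦9]  zeros at y ∈ {1}
  x = 9: [0↦7, 1↦8, 2↦9, 3↦10, 4↦0, 5↦1, 6↦2, 7↦3, 8↦4, 9↦5, 10↦6]  zeros at y ∈ {4}
  x = 10: [0↦0, 1↦1, 2↦2, 3↦3, 4↦4, 5↦5, 6↦6, 7↦7, 8↦8, 9↦9, 10↦10]  zeros at y ∈ {0}
Collecting zeros: affine points = {(0, 0), (1, 4), (2, 1), (3, 2), (4, 7), (5, 5), (6, 7), (7, 2), (8, 1), (9, 4), (10, 0)}.
Total count |C(F_11)_aff| = 11.


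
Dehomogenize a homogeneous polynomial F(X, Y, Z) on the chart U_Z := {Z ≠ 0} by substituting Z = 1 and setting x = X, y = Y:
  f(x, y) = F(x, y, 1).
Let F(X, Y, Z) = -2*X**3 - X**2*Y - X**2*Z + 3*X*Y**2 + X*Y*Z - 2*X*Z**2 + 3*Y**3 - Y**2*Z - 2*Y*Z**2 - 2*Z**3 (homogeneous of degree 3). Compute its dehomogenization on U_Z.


f(x, y) = -2*x**3 - x**2*y - x**2 + 3*x*y**2 + x*y - 2*x + 3*y**3 - y**2 - 2*y - 2

On U_Z we set Z = 1. Each monomial c·X^i·Y^j·Z^k in F becomes c·x^i·y^j·1^k = c·x^i·y^j.
Substituting Z = 1: F(X, Y, 1) = -2*x**3 - x**2*y - x**2 + 3*x*y**2 + x*y - 2*x + 3*y**3 - y**2 - 2*y - 2.
Note: deg(f) ≤ deg(F) = 3; strict inequality happens when F is divisible by Z (lost terms).


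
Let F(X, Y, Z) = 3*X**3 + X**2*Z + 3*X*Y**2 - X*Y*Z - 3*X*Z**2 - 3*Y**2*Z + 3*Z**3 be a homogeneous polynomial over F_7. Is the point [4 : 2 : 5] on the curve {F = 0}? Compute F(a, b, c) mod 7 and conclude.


F(4,2,5) ≡ 1 (mod 7); P is NOT on the curve.

Evaluate F(4, 2, 5) term-by-term (mod 7).
  3*X**3 ↦ 3·64·1·1 = 192
  X**2*Z ↦ 1·16·1·5 = 80
  3*X*Y**2 ↦ 3·4·4·1 = 48
  -X*Y*Z ↦ -1·4·2·5 = -40
  -3*X*Z**2 ↦ -3·4·1·25 = -300
  -3*Y**2*Z ↦ -3·1·4·5 = -60
  3*Z**3 ↦ 3·1·1·125 = 375
Sum: F(4, 2, 5) = (192) + (80) + (48) + (-40) + (-300) + (-60) + (375) = 295.
Reducing mod 7: 295 ≡ 1 (mod 7).
Since F(a, b, c) ≡ 1 ≠ 0 (mod 7), P does NOT lie on the curve.


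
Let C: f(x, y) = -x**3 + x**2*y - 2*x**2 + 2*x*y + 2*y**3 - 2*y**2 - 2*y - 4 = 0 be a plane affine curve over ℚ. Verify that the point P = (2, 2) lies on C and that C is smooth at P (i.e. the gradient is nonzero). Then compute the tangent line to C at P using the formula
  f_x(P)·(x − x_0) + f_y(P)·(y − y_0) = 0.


Tangent line at P: -8*x + 22*y - 28 = 0.

Step 1: f(2, 2) = 0, so P lies on C.
Step 2: partial derivatives
  f_x(x, y) = -3*x**2 + 2*x*y - 4*x + 2*y, f_y(x, y) = x**2 + 2*x + 6*y**2 - 4*y - 2.
  f_x(P) = -8, f_y(P) = 22 (gradient nonzero, so P is smooth).
Step 3: tangent line at P: -8·(x − 2) + 22·(y − 2) = 0.
Expanding: -8*x + 22*y - 28 = 0.


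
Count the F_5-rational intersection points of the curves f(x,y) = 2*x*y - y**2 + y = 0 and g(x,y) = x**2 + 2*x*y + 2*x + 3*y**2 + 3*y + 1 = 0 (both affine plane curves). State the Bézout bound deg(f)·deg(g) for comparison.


Common zeros: {(4, 0)}; count = 1; Bézout bound = 4.

deg(f) = 2, deg(g) = 2, so Bézout bound = 4.
Scan x ∈ F_5. For each x, list the y ∈ F_5 with f(x, y) ≡ 0 and those with g(x, y) ≡ 0 (mod 5); the common zeros in that column are the intersection.
  x = 0: f ≡ 0 at y ∈ {0, 1}; g ≡ 0 at y ∈ ∅; common: ∅.
  x = 1: f ≡ 0 at y ∈ {0, 3}; g ≡ 0 at y ∈ ∅; common: ∅.
  x = 2: f ≡ 0 at y ∈ {0}; g ≡ 0 at y ∈ {2, 4}; common: ∅.
  x = 3: f ≡ 0 at y ∈ {0, 2}; g ≡ 0 at y ∈ {3, 4}; common: ∅.
  x = 4: f ≡ 0 at y ∈ {0, 4}; g ≡ 0 at y ∈ {0, 3}; common: {0}.
Collecting: common zeros = {(4, 0)}, so the count is 1.
Comparison with the Bézout bound: 1 ≤ 4 = deg(f)·deg(g), as expected for curves with no common component (the affine F_5-count falls short of the bound because intersections may lie at infinity, over extension fields, or carry multiplicity).


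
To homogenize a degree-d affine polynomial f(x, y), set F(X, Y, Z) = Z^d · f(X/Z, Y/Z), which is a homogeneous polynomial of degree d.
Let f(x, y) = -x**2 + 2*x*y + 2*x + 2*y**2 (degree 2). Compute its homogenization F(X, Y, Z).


F(X, Y, Z) = -X**2 + 2*X*Y + 2*X*Z + 2*Y**2

deg(f) = 2.
Substitute x = X/Z, y = Y/Z into f, then multiply by Z^2.
  monomial -1·x^2·y^0 ↦ -1·X^2·Y^0·Z^0.
  monomial 2·x^1·y^1 ↦ 2·X^1·Y^1·Z^0.
  monomial 2·x^1·y^0 ↦ 2·X^1·Y^0·Z^1.
  monomial 2·x^0·y^2 ↦ 2·X^0·Y^2·Z^0.
Collecting: F(X, Y, Z) = -X**2 + 2*X*Y + 2*X*Z + 2*Y**2.


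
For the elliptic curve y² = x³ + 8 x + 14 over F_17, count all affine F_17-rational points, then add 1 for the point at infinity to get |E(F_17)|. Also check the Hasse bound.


Affine points = {(2, 2), (2, 15), (4, 5), (4, 12), (5, 3), (5, 14), (9, 4), (9, 13), (12, 6), (12, 11)}; affine count = 10; |E(F_17)| = 11.

Discriminant check: Δ ∝ 4a³ + 27b² = 4·8³ + 27·14² = 4·512 + 27·196 ≡ 13 (mod 17). Nonzero ⇒ E is nonsingular.
For each x ∈ F_17, compute rhs = x³ + 8·x + 14 mod 17, then count y ∈ F_17 with y² ≡ rhs.
  x = 0: rhs = 14, matching y values: none (0 points).
  x = 1: rhs = 6, matching y values: none (0 points).
  x = 2: rhs = 4, matching y values: 2, 15 (2 points).
  x = 3: rhs = 14, matching y values: none (0 points).
  x = 4: rhs = 8, matching y values: 5, 12 (2 points).
  x = 5: rhs = 9, matching y values: 3, 14 (2 points).
  x = 6: rhs = 6, matching y values: none (0 points).
  x = 7: rhs = 5, matching y values: none (0 points).
  x = 8: rhs = 12, matching y values: none (0 points).
  x = 9: rhs = 16, matching y values: 4, 13 (2 points).
  x = 10: rhs = 6, matching y values: none (0 points).
  x = 11: rhs = 5, matching y values: none (0 points).
  x = 12: rhs = 2, matching y values: 6, 11 (2 points).
  x = 13: rhs = 3, matching y values: none (0 points).
  x = 14: rhs = 14, matching y values: none (0 points).
  x = 15: rhs = 7, matching y values: none (0 points).
  x = 16: rhs = 5, matching y values: none (0 points).
Total affine count: 10.
Full point count |E(F_17)| = 10 + 1 = 11.
Hasse bound: |11 − (17+1)| = |-7| = 7 ≤ 2√17 ≈ 8.2462 ✓.


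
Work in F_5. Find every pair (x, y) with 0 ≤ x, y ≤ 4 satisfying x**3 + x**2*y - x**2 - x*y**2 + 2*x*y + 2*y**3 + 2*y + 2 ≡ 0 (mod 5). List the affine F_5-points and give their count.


Affine F_5-points: {(3, 0), (4, 0)}; count = 2.

For each of the 25 pairs (x, y) ∈ F_5², evaluate f(x, y) mod 5. Record the zeros.
  x = 0: [0↦2, 1↦1, 2↦2, 3↦2, 4↦3]  zeros at y ∈ ∅
  x = 1: [0↦2, 1↦3, 2↦4, 3↦2, 4↦4]  zeros at y ∈ ∅
  x = 2: [0↦1, 1↦1, 2↦4, 3↦2, 4↦2]  zeros at y ∈ ∅
  x = 3: [0↦0, 1↦1, 2↦3, 3↦3, 4↦3]  zeros at y ∈ {0}
  x = 4: [0↦0, 1↦4, 2↦2, 3↦1, 4↦3]  zeros at y ∈ {0}
Collecting zeros: affine points = {(3, 0), (4, 0)}.
Total count |C(F_5)_aff| = 2.


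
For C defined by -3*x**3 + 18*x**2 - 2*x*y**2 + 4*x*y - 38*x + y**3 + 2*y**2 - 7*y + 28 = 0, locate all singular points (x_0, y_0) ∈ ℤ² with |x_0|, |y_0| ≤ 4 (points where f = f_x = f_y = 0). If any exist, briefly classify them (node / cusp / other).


Singular points: {(2, 1)}; classification: cusp.

Compute partial derivatives:
  f_x = -9*x**2 + 36*x - 2*y**2 + 4*y - 38.
  f_y = -4*x*y + 4*x + 3*y**2 + 4*y - 7.
Scan x_0 ∈ {−4, ..., 4}. For each x_0, f_y(x_0, y) is a polynomial in y; find its integer roots y ∈ {−4, ..., 4}, then test f_x and f at those candidates.
  x = -4: f_y(-4, y) = 3*y**2 + 20*y - 23; vanishes at y ∈ {1}. (-4, 1): f_x = -324 ≠ 0.
  x = -3: f_y(-3, y) = 3*y**2 + 16*y - 19; vanishes at y ∈ {1}. (-3, 1): f_x = -225 ≠ 0.
  x = -2: f_y(-2, y) = 3*y**2 + 12*y - 15; vanishes at y ∈ {1}. (-2, 1): f_x = -144 ≠ 0.
  x = -1: f_y(-1, y) = 3*y**2 + 8*y - 11; vanishes at y ∈ {1}. (-1, 1): f_x = -81 ≠ 0.
  x = 0: f_y(0, y) = 3*y**2 + 4*y - 7; vanishes at y ∈ {1}. (0, 1): f_x = -36 ≠ 0.
  x = 1: f_y(1, y) = 3*y**2 - 3; vanishes at y ∈ {-1, 1}. (1, -1): f_x = -17 ≠ 0; (1, 1): f_x = -9 ≠ 0.
  x = 2: f_y(2, y) = 3*y**2 - 4*y + 1; vanishes at y ∈ {1}. (2, 1): f_x = 0, f = 0 — SINGULAR.
  x = 3: f_y(3, y) = 3*y**2 - 8*y + 5; vanishes at y ∈ {1}. (3, 1): f_x = -9 ≠ 0.
  x = 4: f_y(4, y) = 3*y**2 - 12*y + 9; vanishes at y ∈ {1, 3}. (4, 1): f_x = -36 ≠ 0; (4, 3): f_x = -44 ≠ 0.
Only singular point on the grid: (2, 1).
Classify: substitute x = 2 + u, y = 1 + v and expand: f = -3*u**3 - 2*u*v**2 + v**3 + v**2.
No constant or linear terms (consistent with a singular point). Quadratic part: v**2. Cubic part: -3*u**3 - 2*u*v**2 + v**3.
The quadratic part v**2 is a perfect square, so there is a single (double) tangent line v = 0, i.e. y = 1. Restricting the cubic part to that line (v = 0) leaves -3*u**3 ≠ 0, so f is not divisible by v and the branch is v² ≈ 3*u**3 to lowest order — this is a cusp.
Classification: cusp.


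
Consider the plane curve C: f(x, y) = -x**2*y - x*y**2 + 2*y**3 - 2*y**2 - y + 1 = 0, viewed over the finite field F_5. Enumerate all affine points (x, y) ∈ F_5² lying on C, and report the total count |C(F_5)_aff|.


Affine F_5-points: {(0, 1), (2, 4), (3, 3), (4, 1), (4, 3), (4, 4)}; count = 6.

For each of the 25 pairs (x, y) ∈ F_5², evaluate f(x, y) mod 5. Record the zeros.
  x = 0: [0↦1, 1↦0, 2↦2, 3↦4, 4↦3]  zeros at y ∈ {1}
  x = 1: [0↦1, 1↦3, 2↦1, 3↦2, 4↦3]  zeros at y ∈ ∅
  x = 2: [0↦1, 1↦4, 2↦1, 3↦4, 4↦0]  zeros at y ∈ {4}
  x = 3: [0↦1, 1↦3, 2↦2, 3↦0, 4↦4]  zeros at y ∈ {3}
  x = 4: [0↦1, 1↦0, 2↦4, 3↦0, 4↦0]  zeros at y ∈ {1, 3, 4}
Collecting zeros: affine points = {(0, 1), (2, 4), (3, 3), (4, 1), (4, 3), (4, 4)}.
Total count |C(F_5)_aff| = 6.


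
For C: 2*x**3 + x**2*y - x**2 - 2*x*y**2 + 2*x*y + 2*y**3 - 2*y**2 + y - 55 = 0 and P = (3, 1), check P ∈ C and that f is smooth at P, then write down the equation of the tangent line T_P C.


Tangent line at P: 54*x + 6*y - 168 = 0.

Step 1: f(3, 1) = 0, so P lies on C.
Step 2: partial derivatives
  f_x(x, y) = 6*x**2 + 2*x*y - 2*x - 2*y**2 + 2*y, f_y(x, y) = x**2 - 4*x*y + 2*x + 6*y**2 - 4*y + 1.
  f_x(P) = 54, f_y(P) = 6 (gradient nonzero, so P is smooth).
Step 3: tangent line at P: 54·(x − 3) + 6·(y − 1) = 0.
Expanding: 54*x + 6*y - 168 = 0.


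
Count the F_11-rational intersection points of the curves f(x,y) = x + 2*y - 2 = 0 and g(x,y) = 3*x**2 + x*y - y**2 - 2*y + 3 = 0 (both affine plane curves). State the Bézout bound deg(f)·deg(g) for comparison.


Common zeros: {(0, 1), (6, 9)}; count = 2; Bézout bound = 2.

deg(f) = 1, deg(g) = 2, so Bézout bound = 2.
Scan x ∈ F_11. For each x, list the y ∈ F_11 with f(x, y) ≡ 0 and those with g(x, y) ≡ 0 (mod 11); the common zeros in that column are the intersection.
  x = 0: f ≡ 0 at y ∈ {1}; g ≡ 0 at y ∈ {1, 8}; common: {1}.
  x = 1: f ≡ 0 at y ∈ {6}; g ≡ 0 at y ∈ {2, 8}; common: ∅.
  x = 2: f ≡ 0 at y ∈ {0}; g ≡ 0 at y ∈ {2, 9}; common: ∅.
  x = 3: f ≡ 0 at y ∈ {5}; g ≡ 0 at y ∈ {6}; common: ∅.
  x = 4: f ≡ 0 at y ∈ {10}; g ≡ 0 at y ∈ ∅; common: ∅.
  x = 5: f ≡ 0 at y ∈ {4}; g ≡ 0 at y ∈ ∅; common: ∅.
  x = 6: f ≡ 0 at y ∈ {9}; g ≡ 0 at y ∈ {6, 9}; common: {9}.
  x = 7: f ≡ 0 at y ∈ {3}; g ≡ 0 at y ∈ {1, 4}; common: ∅.
  x = 8: f ≡ 0 at y ∈ {8}; g ≡ 0 at y ∈ ∅; common: ∅.
  x = 9: f ≡ 0 at y ∈ {2}; g ≡ 0 at y ∈ ∅; common: ∅.
  x = 10: f ≡ 0 at y ∈ {7}; g ≡ 0 at y ∈ {4}; common: ∅.
Collecting: common zeros = {(0, 1), (6, 9)}, so the count is 2.
Comparison with the Bézout bound: 2 ≤ 2 = deg(f)·deg(g), as expected for curves with no common component (the bound is attained).
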